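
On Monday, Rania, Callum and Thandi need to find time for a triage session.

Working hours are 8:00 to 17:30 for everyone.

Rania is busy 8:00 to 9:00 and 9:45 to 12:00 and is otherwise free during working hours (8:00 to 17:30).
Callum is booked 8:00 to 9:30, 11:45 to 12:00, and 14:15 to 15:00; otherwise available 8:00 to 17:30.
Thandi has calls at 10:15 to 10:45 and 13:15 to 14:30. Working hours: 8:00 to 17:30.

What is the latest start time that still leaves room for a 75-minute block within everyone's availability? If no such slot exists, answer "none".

16:15

Rania free within 08:00–17:30: 09:00–09:45, 12:00–17:30.
Callum free within 08:00–17:30: 09:30–11:45, 12:00–14:15, 15:00–17:30.
Thandi free within 08:00–17:30: 08:00–10:15, 10:45–13:15, 14:30–17:30.
Rania ∩ Callum: 09:30–09:45, 12:00–14:15, 15:00–17:30.
Rania ∩ Callum ∩ Thandi: 09:30–09:45, 12:00–13:15, 15:00–17:30.
Windows ≥ 75 min: 12:00–13:15, 15:00–17:30.
Latest start in the last window 15:00–17:30 is 17:30 − 75 min = 16:15.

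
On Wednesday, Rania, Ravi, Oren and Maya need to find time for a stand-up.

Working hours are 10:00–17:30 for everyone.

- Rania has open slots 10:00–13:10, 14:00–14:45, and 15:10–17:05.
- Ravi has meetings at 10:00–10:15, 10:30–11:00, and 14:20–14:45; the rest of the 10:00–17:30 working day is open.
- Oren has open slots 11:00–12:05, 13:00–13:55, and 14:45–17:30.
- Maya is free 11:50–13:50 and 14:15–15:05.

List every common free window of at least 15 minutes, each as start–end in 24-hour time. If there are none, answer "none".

Ravi free within 10:00–17:30: 10:15–10:30, 11:00–14:20, 14:45–17:30.
Rania ∩ Ravi: 10:15–10:30, 11:00–13:10, 14:00–14:20, 15:10–17:05.
Rania ∩ Ravi ∩ Oren: 11:00–12:05, 13:00–13:10, 15:10–17:05.
Rania ∩ Ravi ∩ Oren ∩ Maya: 11:50–12:05, 13:00–13:10.
Windows ≥ 15 min: 11:50–12:05.

11:50–12:05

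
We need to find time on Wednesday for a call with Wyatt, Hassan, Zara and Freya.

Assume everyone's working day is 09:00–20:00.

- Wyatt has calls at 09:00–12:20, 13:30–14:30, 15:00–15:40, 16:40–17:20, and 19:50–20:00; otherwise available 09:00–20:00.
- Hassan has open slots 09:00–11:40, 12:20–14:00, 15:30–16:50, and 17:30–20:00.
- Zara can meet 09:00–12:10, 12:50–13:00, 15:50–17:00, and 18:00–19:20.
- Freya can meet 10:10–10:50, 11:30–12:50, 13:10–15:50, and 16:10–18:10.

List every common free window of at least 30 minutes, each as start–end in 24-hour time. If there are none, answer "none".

16:10–16:40

Wyatt free within 09:00–20:00: 12:20–13:30, 14:30–15:00, 15:40–16:40, 17:20–19:50.
Wyatt ∩ Hassan: 12:20–13:30, 15:40–16:40, 17:30–19:50.
Wyatt ∩ Hassan ∩ Zara: 12:50–13:00, 15:50–16:40, 18:00–19:20.
Wyatt ∩ Hassan ∩ Zara ∩ Freya: 16:10–16:40, 18:00–18:10.
Windows ≥ 30 min: 16:10–16:40.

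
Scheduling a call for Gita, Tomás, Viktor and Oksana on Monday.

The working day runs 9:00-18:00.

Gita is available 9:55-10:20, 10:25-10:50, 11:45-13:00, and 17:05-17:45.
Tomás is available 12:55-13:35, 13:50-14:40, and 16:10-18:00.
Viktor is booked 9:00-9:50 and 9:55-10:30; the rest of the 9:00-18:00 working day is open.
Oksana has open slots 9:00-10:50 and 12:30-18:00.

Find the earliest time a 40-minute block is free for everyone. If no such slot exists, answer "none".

17:05

Viktor free within 09:00–18:00: 09:50–09:55, 10:30–18:00.
Gita ∩ Tomás: 12:55–13:00, 17:05–17:45.
Gita ∩ Tomás ∩ Viktor: 12:55–13:00, 17:05–17:45.
Gita ∩ Tomás ∩ Viktor ∩ Oksana: 12:55–13:00, 17:05–17:45.
Windows ≥ 40 min: 17:05–17:45.
Earliest such window starts at 17:05.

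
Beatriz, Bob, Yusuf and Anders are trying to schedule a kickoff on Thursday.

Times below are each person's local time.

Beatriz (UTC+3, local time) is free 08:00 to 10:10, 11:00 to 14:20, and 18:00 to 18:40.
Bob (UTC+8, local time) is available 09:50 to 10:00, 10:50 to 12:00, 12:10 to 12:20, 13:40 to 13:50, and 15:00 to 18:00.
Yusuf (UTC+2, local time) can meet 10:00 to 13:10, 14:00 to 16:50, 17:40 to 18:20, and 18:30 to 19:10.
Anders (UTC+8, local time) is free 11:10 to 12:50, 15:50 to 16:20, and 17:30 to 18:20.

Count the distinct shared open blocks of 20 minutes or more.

Beatriz → UTC: 05:00–07:10, 08:00–11:20, 15:00–15:40.
Bob → UTC: 01:50–02:00, 02:50–04:00, 04:10–04:20, 05:40–05:50, 07:00–10:00.
Yusuf → UTC: 08:00–11:10, 12:00–14:50, 15:40–16:20, 16:30–17:10.
Anders → UTC: 03:10–04:50, 07:50–08:20, 09:30–10:20.
Beatriz ∩ Bob: 05:40–05:50, 07:00–07:10, 08:00–10:00.
Beatriz ∩ Bob ∩ Yusuf: 08:00–10:00.
Beatriz ∩ Bob ∩ Yusuf ∩ Anders: 08:00–08:20, 09:30–10:00.
Windows ≥ 20 min: 08:00–08:20, 09:30–10:00.
That's 2 windows.

2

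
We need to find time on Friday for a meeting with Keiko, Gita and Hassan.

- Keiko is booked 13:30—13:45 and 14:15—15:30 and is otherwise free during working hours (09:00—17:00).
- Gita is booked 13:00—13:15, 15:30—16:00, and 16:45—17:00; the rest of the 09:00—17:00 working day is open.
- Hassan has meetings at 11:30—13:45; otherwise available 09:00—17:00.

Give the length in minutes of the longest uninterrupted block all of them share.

150 minutes

Keiko free within 09:00–17:00: 09:00–13:30, 13:45–14:15, 15:30–17:00.
Gita free within 09:00–17:00: 09:00–13:00, 13:15–15:30, 16:00–16:45.
Hassan free within 09:00–17:00: 09:00–11:30, 13:45–17:00.
Keiko ∩ Gita: 09:00–13:00, 13:15–13:30, 13:45–14:15, 16:00–16:45.
Keiko ∩ Gita ∩ Hassan: 09:00–11:30, 13:45–14:15, 16:00–16:45.
Common window lengths: 150, 30, 45 min; longest is 150.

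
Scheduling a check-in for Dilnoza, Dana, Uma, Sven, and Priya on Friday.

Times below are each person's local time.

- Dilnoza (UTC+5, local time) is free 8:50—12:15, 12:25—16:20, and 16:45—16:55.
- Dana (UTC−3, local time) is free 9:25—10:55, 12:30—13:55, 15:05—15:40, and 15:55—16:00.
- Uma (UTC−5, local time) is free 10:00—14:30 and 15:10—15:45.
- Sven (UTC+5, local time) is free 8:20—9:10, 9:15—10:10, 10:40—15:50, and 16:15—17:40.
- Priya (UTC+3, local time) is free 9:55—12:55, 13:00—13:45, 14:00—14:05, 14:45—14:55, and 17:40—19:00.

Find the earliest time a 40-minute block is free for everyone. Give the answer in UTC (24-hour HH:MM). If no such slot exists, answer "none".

none

Dilnoza → UTC: 03:50–07:15, 07:25–11:20, 11:45–11:55.
Dana → UTC: 12:25–13:55, 15:30–16:55, 18:05–18:40, 18:55–19:00.
Uma → UTC: 15:00–19:30, 20:10–20:45.
Sven → UTC: 03:20–04:10, 04:15–05:10, 05:40–10:50, 11:15–12:40.
Priya → UTC: 06:55–09:55, 10:00–10:45, 11:00–11:05, 11:45–11:55, 14:40–16:00.
Dilnoza ∩ Dana: (none).
Dilnoza ∩ Dana ∩ Uma: (none).
Dilnoza ∩ Dana ∩ Uma ∩ Sven: (none).
Dilnoza ∩ Dana ∩ Uma ∩ Sven ∩ Priya: (none).
Windows ≥ 40 min: (none).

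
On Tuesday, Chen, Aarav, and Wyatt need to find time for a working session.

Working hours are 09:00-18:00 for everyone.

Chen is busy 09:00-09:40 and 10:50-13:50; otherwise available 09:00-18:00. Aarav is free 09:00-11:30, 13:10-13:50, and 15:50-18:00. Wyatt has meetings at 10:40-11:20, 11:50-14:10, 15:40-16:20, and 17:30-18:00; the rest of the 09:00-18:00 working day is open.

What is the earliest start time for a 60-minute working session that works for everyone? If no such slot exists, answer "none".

09:40

Chen free within 09:00–18:00: 09:40–10:50, 13:50–18:00.
Wyatt free within 09:00–18:00: 09:00–10:40, 11:20–11:50, 14:10–15:40, 16:20–17:30.
Chen ∩ Aarav: 09:40–10:50, 15:50–18:00.
Chen ∩ Aarav ∩ Wyatt: 09:40–10:40, 16:20–17:30.
Windows ≥ 60 min: 09:40–10:40, 16:20–17:30.
Earliest such window starts at 09:40.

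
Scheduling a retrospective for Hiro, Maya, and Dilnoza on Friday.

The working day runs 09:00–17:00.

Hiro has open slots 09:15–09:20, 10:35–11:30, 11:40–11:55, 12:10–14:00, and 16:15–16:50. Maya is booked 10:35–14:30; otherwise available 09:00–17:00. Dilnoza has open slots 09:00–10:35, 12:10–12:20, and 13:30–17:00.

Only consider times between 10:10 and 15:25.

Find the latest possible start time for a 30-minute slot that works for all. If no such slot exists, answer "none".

none

Maya free within 09:00–17:00: 09:00–10:35, 14:30–17:00.
Hiro ∩ Maya: 09:15–09:20, 16:15–16:50.
Hiro ∩ Maya ∩ Dilnoza: 09:15–09:20, 16:15–16:50.
Restricted to 10:10–15:25: (none).
Windows ≥ 30 min: (none).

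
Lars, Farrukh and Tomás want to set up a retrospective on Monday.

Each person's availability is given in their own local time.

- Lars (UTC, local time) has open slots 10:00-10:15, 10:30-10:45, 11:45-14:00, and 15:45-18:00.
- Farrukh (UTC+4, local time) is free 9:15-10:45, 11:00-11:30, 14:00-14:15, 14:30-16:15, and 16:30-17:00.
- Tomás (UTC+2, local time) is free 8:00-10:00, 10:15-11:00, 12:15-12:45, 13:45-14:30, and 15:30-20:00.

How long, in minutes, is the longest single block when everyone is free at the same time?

30 minutes

Lars → UTC: 10:00–10:15, 10:30–10:45, 11:45–14:00, 15:45–18:00.
Farrukh → UTC: 05:15–06:45, 07:00–07:30, 10:00–10:15, 10:30–12:15, 12:30–13:00.
Tomás → UTC: 06:00–08:00, 08:15–09:00, 10:15–10:45, 11:45–12:30, 13:30–18:00.
Lars ∩ Farrukh: 10:00–10:15, 10:30–10:45, 11:45–12:15, 12:30–13:00.
Lars ∩ Farrukh ∩ Tomás: 10:30–10:45, 11:45–12:15.
Common window lengths: 15, 30 min; longest is 30.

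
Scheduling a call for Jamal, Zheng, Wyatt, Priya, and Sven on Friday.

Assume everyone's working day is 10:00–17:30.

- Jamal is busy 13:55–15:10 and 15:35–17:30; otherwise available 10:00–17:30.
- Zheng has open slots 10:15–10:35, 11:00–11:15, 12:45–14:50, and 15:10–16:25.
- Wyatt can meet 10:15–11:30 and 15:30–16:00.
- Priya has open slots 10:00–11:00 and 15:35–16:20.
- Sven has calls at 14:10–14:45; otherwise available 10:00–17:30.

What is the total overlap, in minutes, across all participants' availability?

Jamal free within 10:00–17:30: 10:00–13:55, 15:10–15:35.
Sven free within 10:00–17:30: 10:00–14:10, 14:45–17:30.
Jamal ∩ Zheng: 10:15–10:35, 11:00–11:15, 12:45–13:55, 15:10–15:35.
Jamal ∩ Zheng ∩ Wyatt: 10:15–10:35, 11:00–11:15, 15:30–15:35.
Jamal ∩ Zheng ∩ Wyatt ∩ Priya: 10:15–10:35.
Jamal ∩ Zheng ∩ Wyatt ∩ Priya ∩ Sven: 10:15–10:35.
Total common minutes: 20.

20 minutes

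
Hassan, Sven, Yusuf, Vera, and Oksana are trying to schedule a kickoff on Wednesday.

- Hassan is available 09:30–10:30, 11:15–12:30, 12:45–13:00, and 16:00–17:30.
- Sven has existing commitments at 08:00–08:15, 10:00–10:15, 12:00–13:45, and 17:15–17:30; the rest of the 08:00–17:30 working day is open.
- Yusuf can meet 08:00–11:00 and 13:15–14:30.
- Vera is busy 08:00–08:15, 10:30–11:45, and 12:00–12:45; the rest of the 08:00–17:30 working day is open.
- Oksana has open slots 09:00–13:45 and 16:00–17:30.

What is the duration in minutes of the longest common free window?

Sven free within 08:00–17:30: 08:15–10:00, 10:15–12:00, 13:45–17:15.
Vera free within 08:00–17:30: 08:15–10:30, 11:45–12:00, 12:45–17:30.
Hassan ∩ Sven: 09:30–10:00, 10:15–10:30, 11:15–12:00, 16:00–17:15.
Hassan ∩ Sven ∩ Yusuf: 09:30–10:00, 10:15–10:30.
Hassan ∩ Sven ∩ Yusuf ∩ Vera: 09:30–10:00, 10:15–10:30.
Hassan ∩ Sven ∩ Yusuf ∩ Vera ∩ Oksana: 09:30–10:00, 10:15–10:30.
Common window lengths: 30, 15 min; longest is 30.

30 minutes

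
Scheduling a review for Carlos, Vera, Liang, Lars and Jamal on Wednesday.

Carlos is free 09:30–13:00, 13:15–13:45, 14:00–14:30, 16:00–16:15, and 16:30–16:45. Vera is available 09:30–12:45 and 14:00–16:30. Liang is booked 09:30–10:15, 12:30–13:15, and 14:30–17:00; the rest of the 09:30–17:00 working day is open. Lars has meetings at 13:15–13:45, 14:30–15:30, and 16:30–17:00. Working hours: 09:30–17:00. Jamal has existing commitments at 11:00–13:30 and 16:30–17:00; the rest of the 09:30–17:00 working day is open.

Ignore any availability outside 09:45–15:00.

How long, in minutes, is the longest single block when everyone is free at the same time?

Liang free within 09:30–17:00: 10:15–12:30, 13:15–14:30.
Lars free within 09:30–17:00: 09:30–13:15, 13:45–14:30, 15:30–16:30.
Jamal free within 09:30–17:00: 09:30–11:00, 13:30–16:30.
Carlos ∩ Vera: 09:30–12:45, 14:00–14:30, 16:00–16:15.
Carlos ∩ Vera ∩ Liang: 10:15–12:30, 14:00–14:30.
Carlos ∩ Vera ∩ Liang ∩ Lars: 10:15–12:30, 14:00–14:30.
Carlos ∩ Vera ∩ Liang ∩ Lars ∩ Jamal: 10:15–11:00, 14:00–14:30.
Restricted to 09:45–15:00: 10:15–11:00, 14:00–14:30.
Common window lengths: 45, 30 min; longest is 45.

45 minutes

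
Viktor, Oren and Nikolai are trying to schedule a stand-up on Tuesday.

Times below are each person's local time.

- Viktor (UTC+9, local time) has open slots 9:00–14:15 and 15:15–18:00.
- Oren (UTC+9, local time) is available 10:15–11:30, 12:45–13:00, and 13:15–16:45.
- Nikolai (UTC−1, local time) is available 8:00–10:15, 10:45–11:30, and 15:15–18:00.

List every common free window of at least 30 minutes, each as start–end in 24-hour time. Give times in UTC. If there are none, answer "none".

none

Viktor → UTC: 00:00–05:15, 06:15–09:00.
Oren → UTC: 01:15–02:30, 03:45–04:00, 04:15–07:45.
Nikolai → UTC: 09:00–11:15, 11:45–12:30, 16:15–19:00.
Viktor ∩ Oren: 01:15–02:30, 03:45–04:00, 04:15–05:15, 06:15–07:45.
Viktor ∩ Oren ∩ Nikolai: (none).
Windows ≥ 30 min: (none).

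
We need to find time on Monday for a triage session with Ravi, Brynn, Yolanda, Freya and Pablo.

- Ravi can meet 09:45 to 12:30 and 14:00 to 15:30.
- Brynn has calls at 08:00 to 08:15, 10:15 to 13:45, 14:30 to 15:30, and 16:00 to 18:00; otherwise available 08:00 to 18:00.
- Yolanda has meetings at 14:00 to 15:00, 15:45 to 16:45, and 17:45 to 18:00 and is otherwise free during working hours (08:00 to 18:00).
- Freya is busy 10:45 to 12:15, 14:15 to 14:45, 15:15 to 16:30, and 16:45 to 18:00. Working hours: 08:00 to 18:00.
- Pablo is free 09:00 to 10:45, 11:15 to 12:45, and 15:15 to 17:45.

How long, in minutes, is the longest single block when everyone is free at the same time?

Brynn free within 08:00–18:00: 08:15–10:15, 13:45–14:30, 15:30–16:00.
Yolanda free within 08:00–18:00: 08:00–14:00, 15:00–15:45, 16:45–17:45.
Freya free within 08:00–18:00: 08:00–10:45, 12:15–14:15, 14:45–15:15, 16:30–16:45.
Ravi ∩ Brynn: 09:45–10:15, 14:00–14:30.
Ravi ∩ Brynn ∩ Yolanda: 09:45–10:15.
Ravi ∩ Brynn ∩ Yolanda ∩ Freya: 09:45–10:15.
Ravi ∩ Brynn ∩ Yolanda ∩ Freya ∩ Pablo: 09:45–10:15.
Single common window of 30 minutes.

30 minutes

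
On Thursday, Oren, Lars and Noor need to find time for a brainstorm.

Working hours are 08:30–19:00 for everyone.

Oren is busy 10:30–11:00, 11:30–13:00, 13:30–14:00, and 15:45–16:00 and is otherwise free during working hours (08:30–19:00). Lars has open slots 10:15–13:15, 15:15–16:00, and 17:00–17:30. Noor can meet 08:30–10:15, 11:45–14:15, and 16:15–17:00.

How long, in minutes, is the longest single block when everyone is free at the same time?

15 minutes

Oren free within 08:30–19:00: 08:30–10:30, 11:00–11:30, 13:00–13:30, 14:00–15:45, 16:00–19:00.
Oren ∩ Lars: 10:15–10:30, 11:00–11:30, 13:00–13:15, 15:15–15:45, 17:00–17:30.
Oren ∩ Lars ∩ Noor: 13:00–13:15.
Single common window of 15 minutes.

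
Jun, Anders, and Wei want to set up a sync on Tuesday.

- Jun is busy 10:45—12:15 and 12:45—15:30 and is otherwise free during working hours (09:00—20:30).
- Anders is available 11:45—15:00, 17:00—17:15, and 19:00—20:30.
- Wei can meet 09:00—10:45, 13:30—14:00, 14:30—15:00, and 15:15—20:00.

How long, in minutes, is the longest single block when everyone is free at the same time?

60 minutes

Jun free within 09:00–20:30: 09:00–10:45, 12:15–12:45, 15:30–20:30.
Jun ∩ Anders: 12:15–12:45, 17:00–17:15, 19:00–20:30.
Jun ∩ Anders ∩ Wei: 17:00–17:15, 19:00–20:00.
Common window lengths: 15, 60 min; longest is 60.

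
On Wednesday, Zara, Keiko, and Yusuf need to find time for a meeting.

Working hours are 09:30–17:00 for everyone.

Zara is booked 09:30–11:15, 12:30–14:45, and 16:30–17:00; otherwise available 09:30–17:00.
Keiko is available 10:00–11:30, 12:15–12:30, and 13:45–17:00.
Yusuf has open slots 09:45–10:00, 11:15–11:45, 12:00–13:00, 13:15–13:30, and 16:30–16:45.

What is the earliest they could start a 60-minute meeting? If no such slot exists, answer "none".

none

Zara free within 09:30–17:00: 11:15–12:30, 14:45–16:30.
Zara ∩ Keiko: 11:15–11:30, 12:15–12:30, 14:45–16:30.
Zara ∩ Keiko ∩ Yusuf: 11:15–11:30, 12:15–12:30.
Windows ≥ 60 min: (none).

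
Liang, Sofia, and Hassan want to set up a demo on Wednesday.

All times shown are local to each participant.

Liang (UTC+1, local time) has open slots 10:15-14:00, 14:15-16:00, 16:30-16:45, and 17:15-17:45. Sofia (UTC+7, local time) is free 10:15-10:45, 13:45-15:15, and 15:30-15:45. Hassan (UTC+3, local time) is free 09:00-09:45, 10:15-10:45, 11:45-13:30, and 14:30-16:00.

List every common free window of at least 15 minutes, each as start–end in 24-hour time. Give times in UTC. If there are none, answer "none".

Liang → UTC: 09:15–13:00, 13:15–15:00, 15:30–15:45, 16:15–16:45.
Sofia → UTC: 03:15–03:45, 06:45–08:15, 08:30–08:45.
Hassan → UTC: 06:00–06:45, 07:15–07:45, 08:45–10:30, 11:30–13:00.
Liang ∩ Sofia: (none).
Liang ∩ Sofia ∩ Hassan: (none).
Windows ≥ 15 min: (none).

none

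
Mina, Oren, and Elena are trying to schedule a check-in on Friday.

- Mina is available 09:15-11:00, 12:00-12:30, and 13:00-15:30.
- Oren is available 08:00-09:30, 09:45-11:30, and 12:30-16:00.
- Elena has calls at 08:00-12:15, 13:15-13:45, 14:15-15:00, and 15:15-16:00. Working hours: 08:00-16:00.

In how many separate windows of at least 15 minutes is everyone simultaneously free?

3

Elena free within 08:00–16:00: 12:15–13:15, 13:45–14:15, 15:00–15:15.
Mina ∩ Oren: 09:15–09:30, 09:45–11:00, 13:00–15:30.
Mina ∩ Oren ∩ Elena: 13:00–13:15, 13:45–14:15, 15:00–15:15.
Windows ≥ 15 min: 13:00–13:15, 13:45–14:15, 15:00–15:15.
That's 3 windows.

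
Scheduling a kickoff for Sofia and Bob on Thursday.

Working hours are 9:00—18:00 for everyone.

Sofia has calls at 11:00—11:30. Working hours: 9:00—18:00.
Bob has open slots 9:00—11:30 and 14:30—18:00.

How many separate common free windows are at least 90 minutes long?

Sofia free within 09:00–18:00: 09:00–11:00, 11:30–18:00.
Sofia ∩ Bob: 09:00–11:00, 14:30–18:00.
Windows ≥ 90 min: 09:00–11:00, 14:30–18:00.
That's 2 windows.

2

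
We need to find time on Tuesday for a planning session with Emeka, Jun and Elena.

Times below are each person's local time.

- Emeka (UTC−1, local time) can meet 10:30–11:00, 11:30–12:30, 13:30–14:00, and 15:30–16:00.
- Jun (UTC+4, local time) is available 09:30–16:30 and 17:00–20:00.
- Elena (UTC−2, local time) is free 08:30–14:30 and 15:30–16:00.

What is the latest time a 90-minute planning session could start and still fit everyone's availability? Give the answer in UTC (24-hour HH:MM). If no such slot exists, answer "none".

none

Emeka → UTC: 11:30–12:00, 12:30–13:30, 14:30–15:00, 16:30–17:00.
Jun → UTC: 05:30–12:30, 13:00–16:00.
Elena → UTC: 10:30–16:30, 17:30–18:00.
Emeka ∩ Jun: 11:30–12:00, 13:00–13:30, 14:30–15:00.
Emeka ∩ Jun ∩ Elena: 11:30–12:00, 13:00–13:30, 14:30–15:00.
Windows ≥ 90 min: (none).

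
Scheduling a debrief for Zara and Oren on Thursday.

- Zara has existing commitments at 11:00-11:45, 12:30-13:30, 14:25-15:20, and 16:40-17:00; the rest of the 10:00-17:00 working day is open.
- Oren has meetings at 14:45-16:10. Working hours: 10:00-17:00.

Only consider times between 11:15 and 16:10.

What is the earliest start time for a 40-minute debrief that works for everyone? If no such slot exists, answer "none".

11:45

Zara free within 10:00–17:00: 10:00–11:00, 11:45–12:30, 13:30–14:25, 15:20–16:40.
Oren free within 10:00–17:00: 10:00–14:45, 16:10–17:00.
Zara ∩ Oren: 10:00–11:00, 11:45–12:30, 13:30–14:25, 16:10–16:40.
Restricted to 11:15–16:10: 11:45–12:30, 13:30–14:25.
Windows ≥ 40 min: 11:45–12:30, 13:30–14:25.
Earliest such window starts at 11:45.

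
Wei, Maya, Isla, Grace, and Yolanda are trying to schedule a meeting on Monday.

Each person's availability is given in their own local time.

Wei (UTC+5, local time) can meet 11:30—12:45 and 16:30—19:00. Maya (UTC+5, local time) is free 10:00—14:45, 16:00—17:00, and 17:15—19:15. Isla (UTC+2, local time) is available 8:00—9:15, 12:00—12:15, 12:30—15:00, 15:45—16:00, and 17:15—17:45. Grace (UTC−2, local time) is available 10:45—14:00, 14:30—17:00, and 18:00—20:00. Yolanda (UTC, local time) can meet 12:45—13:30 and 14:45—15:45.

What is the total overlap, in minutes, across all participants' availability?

Wei → UTC: 06:30–07:45, 11:30–14:00.
Maya → UTC: 05:00–09:45, 11:00–12:00, 12:15–14:15.
Isla → UTC: 06:00–07:15, 10:00–10:15, 10:30–13:00, 13:45–14:00, 15:15–15:45.
Grace → UTC: 12:45–16:00, 16:30–19:00, 20:00–22:00.
Yolanda → UTC: 12:45–13:30, 14:45–15:45.
Wei ∩ Maya: 06:30–07:45, 11:30–12:00, 12:15–14:00.
Wei ∩ Maya ∩ Isla: 06:30–07:15, 11:30–12:00, 12:15–13:00, 13:45–14:00.
Wei ∩ Maya ∩ Isla ∩ Grace: 12:45–13:00, 13:45–14:00.
Wei ∩ Maya ∩ Isla ∩ Grace ∩ Yolanda: 12:45–13:00.
Total common minutes: 15.

15 minutes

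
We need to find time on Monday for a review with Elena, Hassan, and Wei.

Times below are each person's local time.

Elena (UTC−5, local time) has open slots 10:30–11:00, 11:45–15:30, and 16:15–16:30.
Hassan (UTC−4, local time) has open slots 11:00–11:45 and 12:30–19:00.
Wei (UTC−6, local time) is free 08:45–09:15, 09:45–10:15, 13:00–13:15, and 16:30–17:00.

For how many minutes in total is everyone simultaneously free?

Elena → UTC: 15:30–16:00, 16:45–20:30, 21:15–21:30.
Hassan → UTC: 15:00–15:45, 16:30–23:00.
Wei → UTC: 14:45–15:15, 15:45–16:15, 19:00–19:15, 22:30–23:00.
Elena ∩ Hassan: 15:30–15:45, 16:45–20:30, 21:15–21:30.
Elena ∩ Hassan ∩ Wei: 19:00–19:15.
Total common minutes: 15.

15 minutes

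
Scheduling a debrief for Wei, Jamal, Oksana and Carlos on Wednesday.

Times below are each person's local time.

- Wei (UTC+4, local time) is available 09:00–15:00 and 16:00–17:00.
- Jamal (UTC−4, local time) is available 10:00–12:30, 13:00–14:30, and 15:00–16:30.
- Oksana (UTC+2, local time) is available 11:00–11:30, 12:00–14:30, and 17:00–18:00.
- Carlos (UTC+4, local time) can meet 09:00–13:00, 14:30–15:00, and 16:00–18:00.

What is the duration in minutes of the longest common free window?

Wei → UTC: 05:00–11:00, 12:00–13:00.
Jamal → UTC: 14:00–16:30, 17:00–18:30, 19:00–20:30.
Oksana → UTC: 09:00–09:30, 10:00–12:30, 15:00–16:00.
Carlos → UTC: 05:00–09:00, 10:30–11:00, 12:00–14:00.
Wei ∩ Jamal: (none).
Wei ∩ Jamal ∩ Oksana: (none).
Wei ∩ Jamal ∩ Oksana ∩ Carlos: (none).
No common window.

0 minutes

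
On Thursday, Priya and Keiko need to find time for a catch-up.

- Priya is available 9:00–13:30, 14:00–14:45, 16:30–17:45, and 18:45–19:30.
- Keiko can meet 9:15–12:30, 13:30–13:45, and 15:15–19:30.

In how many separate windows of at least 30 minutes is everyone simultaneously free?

Priya ∩ Keiko: 09:15–12:30, 16:30–17:45, 18:45–19:30.
Windows ≥ 30 min: 09:15–12:30, 16:30–17:45, 18:45–19:30.
That's 3 windows.

3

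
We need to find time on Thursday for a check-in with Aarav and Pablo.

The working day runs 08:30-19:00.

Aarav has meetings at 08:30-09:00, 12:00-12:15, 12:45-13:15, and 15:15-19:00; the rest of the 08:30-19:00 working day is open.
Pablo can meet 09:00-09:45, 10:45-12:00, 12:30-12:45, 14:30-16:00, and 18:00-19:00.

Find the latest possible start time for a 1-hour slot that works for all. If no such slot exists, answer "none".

11:00

Aarav free within 08:30–19:00: 09:00–12:00, 12:15–12:45, 13:15–15:15.
Aarav ∩ Pablo: 09:00–09:45, 10:45–12:00, 12:30–12:45, 14:30–15:15.
Windows ≥ 60 min: 10:45–12:00.
Latest start in the last window 10:45–12:00 is 12:00 − 60 min = 11:00.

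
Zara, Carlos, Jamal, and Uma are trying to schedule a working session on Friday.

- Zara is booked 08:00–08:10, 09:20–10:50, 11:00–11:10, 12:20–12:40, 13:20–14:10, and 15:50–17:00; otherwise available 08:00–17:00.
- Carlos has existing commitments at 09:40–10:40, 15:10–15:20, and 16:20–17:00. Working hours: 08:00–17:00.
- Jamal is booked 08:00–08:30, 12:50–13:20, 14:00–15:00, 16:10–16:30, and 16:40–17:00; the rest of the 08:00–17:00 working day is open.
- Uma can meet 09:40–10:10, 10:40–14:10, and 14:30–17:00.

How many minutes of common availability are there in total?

Zara free within 08:00–17:00: 08:10–09:20, 10:50–11:00, 11:10–12:20, 12:40–13:20, 14:10–15:50.
Carlos free within 08:00–17:00: 08:00–09:40, 10:40–15:10, 15:20–16:20.
Jamal free within 08:00–17:00: 08:30–12:50, 13:20–14:00, 15:00–16:10, 16:30–16:40.
Zara ∩ Carlos: 08:10–09:20, 10:50–11:00, 11:10–12:20, 12:40–13:20, 14:10–15:10, 15:20–15:50.
Zara ∩ Carlos ∩ Jamal: 08:30–09:20, 10:50–11:00, 11:10–12:20, 12:40–12:50, 15:00–15:10, 15:20–15:50.
Zara ∩ Carlos ∩ Jamal ∩ Uma: 10:50–11:00, 11:10–12:20, 12:40–12:50, 15:00–15:10, 15:20–15:50.
Total common minutes: 10 + 70 + 10 + 10 + 30 = 130.

130 minutes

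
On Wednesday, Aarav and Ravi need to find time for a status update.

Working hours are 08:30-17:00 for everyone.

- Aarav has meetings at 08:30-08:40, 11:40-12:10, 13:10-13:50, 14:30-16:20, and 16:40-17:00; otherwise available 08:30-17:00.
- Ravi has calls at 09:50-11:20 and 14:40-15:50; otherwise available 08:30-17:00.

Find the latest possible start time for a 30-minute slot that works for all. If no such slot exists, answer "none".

14:00

Aarav free within 08:30–17:00: 08:40–11:40, 12:10–13:10, 13:50–14:30, 16:20–16:40.
Ravi free within 08:30–17:00: 08:30–09:50, 11:20–14:40, 15:50–17:00.
Aarav ∩ Ravi: 08:40–09:50, 11:20–11:40, 12:10–13:10, 13:50–14:30, 16:20–16:40.
Windows ≥ 30 min: 08:40–09:50, 12:10–13:10, 13:50–14:30.
Latest start in the last window 13:50–14:30 is 14:30 − 30 min = 14:00.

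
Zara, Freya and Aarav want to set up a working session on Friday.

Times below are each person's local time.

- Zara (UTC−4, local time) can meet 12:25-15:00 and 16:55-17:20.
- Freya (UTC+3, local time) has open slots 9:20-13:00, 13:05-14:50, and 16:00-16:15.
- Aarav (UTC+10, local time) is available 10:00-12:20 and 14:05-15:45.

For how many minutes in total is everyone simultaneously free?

0 minutes

Zara → UTC: 16:25–19:00, 20:55–21:20.
Freya → UTC: 06:20–10:00, 10:05–11:50, 13:00–13:15.
Aarav → UTC: 00:00–02:20, 04:05–05:45.
Zara ∩ Freya: (none).
Zara ∩ Freya ∩ Aarav: (none).
Total common minutes: 0.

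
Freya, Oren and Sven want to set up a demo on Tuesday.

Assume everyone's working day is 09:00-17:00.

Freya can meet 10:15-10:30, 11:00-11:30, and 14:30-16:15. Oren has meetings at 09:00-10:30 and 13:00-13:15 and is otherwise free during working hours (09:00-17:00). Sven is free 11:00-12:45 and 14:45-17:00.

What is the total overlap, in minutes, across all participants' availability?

120 minutes

Oren free within 09:00–17:00: 10:30–13:00, 13:15–17:00.
Freya ∩ Oren: 11:00–11:30, 14:30–16:15.
Freya ∩ Oren ∩ Sven: 11:00–11:30, 14:45–16:15.
Total common minutes: 30 + 90 = 120.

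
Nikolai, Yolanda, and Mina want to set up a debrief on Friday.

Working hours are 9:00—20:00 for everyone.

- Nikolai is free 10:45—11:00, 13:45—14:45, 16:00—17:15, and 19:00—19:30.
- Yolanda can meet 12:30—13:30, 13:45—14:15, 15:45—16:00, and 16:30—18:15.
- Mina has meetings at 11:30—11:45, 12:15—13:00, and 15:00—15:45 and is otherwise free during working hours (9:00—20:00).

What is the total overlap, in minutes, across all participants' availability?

75 minutes

Mina free within 09:00–20:00: 09:00–11:30, 11:45–12:15, 13:00–15:00, 15:45–20:00.
Nikolai ∩ Yolanda: 13:45–14:15, 16:30–17:15.
Nikolai ∩ Yolanda ∩ Mina: 13:45–14:15, 16:30–17:15.
Total common minutes: 30 + 45 = 75.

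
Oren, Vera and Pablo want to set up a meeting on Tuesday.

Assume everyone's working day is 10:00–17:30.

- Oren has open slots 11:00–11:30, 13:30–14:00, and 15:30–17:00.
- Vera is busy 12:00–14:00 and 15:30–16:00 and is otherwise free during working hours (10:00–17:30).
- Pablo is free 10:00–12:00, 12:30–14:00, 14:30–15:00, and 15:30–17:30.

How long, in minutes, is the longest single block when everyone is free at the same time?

60 minutes

Vera free within 10:00–17:30: 10:00–12:00, 14:00–15:30, 16:00–17:30.
Oren ∩ Vera: 11:00–11:30, 16:00–17:00.
Oren ∩ Vera ∩ Pablo: 11:00–11:30, 16:00–17:00.
Common window lengths: 30, 60 min; longest is 60.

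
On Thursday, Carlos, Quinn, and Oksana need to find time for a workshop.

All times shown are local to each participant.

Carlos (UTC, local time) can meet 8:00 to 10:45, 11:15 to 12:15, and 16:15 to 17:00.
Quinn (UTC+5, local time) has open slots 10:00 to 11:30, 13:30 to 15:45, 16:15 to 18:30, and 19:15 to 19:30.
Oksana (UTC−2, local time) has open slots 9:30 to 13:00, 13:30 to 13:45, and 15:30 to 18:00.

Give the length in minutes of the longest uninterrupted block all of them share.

45 minutes

Carlos → UTC: 08:00–10:45, 11:15–12:15, 16:15–17:00.
Quinn → UTC: 05:00–06:30, 08:30–10:45, 11:15–13:30, 14:15–14:30.
Oksana → UTC: 11:30–15:00, 15:30–15:45, 17:30–20:00.
Carlos ∩ Quinn: 08:30–10:45, 11:15–12:15.
Carlos ∩ Quinn ∩ Oksana: 11:30–12:15.
Single common window of 45 minutes.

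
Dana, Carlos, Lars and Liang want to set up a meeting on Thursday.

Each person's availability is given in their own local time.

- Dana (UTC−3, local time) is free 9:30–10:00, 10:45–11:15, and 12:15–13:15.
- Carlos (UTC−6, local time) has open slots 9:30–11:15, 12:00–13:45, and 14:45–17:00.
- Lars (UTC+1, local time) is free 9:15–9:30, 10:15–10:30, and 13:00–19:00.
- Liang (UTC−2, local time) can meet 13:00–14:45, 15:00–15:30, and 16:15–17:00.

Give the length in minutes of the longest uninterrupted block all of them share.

Dana → UTC: 12:30–13:00, 13:45–14:15, 15:15–16:15.
Carlos → UTC: 15:30–17:15, 18:00–19:45, 20:45–23:00.
Lars → UTC: 08:15–08:30, 09:15–09:30, 12:00–18:00.
Liang → UTC: 15:00–16:45, 17:00–17:30, 18:15–19:00.
Dana ∩ Carlos: 15:30–16:15.
Dana ∩ Carlos ∩ Lars: 15:30–16:15.
Dana ∩ Carlos ∩ Lars ∩ Liang: 15:30–16:15.
Single common window of 45 minutes.

45 minutes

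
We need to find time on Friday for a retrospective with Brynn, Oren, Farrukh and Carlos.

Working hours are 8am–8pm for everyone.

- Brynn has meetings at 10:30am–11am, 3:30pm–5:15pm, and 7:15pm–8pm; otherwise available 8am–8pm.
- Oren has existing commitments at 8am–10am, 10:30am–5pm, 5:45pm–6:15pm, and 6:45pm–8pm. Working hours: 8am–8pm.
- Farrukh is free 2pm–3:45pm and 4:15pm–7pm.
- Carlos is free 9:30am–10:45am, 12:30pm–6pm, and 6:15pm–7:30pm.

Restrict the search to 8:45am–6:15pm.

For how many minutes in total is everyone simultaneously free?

Brynn free within 08:00–20:00: 08:00–10:30, 11:00–15:30, 17:15–19:15.
Oren free within 08:00–20:00: 10:00–10:30, 17:00–17:45, 18:15–18:45.
Brynn ∩ Oren: 10:00–10:30, 17:15–17:45, 18:15–18:45.
Brynn ∩ Oren ∩ Farrukh: 17:15–17:45, 18:15–18:45.
Brynn ∩ Oren ∩ Farrukh ∩ Carlos: 17:15–17:45, 18:15–18:45.
Restricted to 08:45–18:15: 17:15–17:45.
Total common minutes: 30.

30 minutes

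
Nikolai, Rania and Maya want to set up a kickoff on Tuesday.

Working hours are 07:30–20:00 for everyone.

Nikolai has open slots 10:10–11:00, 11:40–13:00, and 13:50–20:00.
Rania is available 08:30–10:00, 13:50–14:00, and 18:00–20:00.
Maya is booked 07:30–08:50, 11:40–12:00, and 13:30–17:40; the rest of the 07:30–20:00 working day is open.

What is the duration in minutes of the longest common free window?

120 minutes

Maya free within 07:30–20:00: 08:50–11:40, 12:00–13:30, 17:40–20:00.
Nikolai ∩ Rania: 13:50–14:00, 18:00–20:00.
Nikolai ∩ Rania ∩ Maya: 18:00–20:00.
Single common window of 120 minutes.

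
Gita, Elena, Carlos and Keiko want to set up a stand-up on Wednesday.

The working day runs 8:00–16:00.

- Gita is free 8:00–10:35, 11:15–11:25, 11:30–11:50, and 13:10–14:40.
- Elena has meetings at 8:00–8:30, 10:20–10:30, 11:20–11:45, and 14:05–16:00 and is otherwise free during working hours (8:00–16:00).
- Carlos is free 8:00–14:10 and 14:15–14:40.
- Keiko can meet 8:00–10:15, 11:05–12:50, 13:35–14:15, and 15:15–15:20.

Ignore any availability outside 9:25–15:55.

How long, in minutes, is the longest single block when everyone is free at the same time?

50 minutes

Elena free within 08:00–16:00: 08:30–10:20, 10:30–11:20, 11:45–14:05.
Gita ∩ Elena: 08:30–10:20, 10:30–10:35, 11:15–11:20, 11:45–11:50, 13:10–14:05.
Gita ∩ Elena ∩ Carlos: 08:30–10:20, 10:30–10:35, 11:15–11:20, 11:45–11:50, 13:10–14:05.
Gita ∩ Elena ∩ Carlos ∩ Keiko: 08:30–10:15, 11:15–11:20, 11:45–11:50, 13:35–14:05.
Restricted to 09:25–15:55: 09:25–10:15, 11:15–11:20, 11:45–11:50, 13:35–14:05.
Common window lengths: 50, 5, 5, 30 min; longest is 50.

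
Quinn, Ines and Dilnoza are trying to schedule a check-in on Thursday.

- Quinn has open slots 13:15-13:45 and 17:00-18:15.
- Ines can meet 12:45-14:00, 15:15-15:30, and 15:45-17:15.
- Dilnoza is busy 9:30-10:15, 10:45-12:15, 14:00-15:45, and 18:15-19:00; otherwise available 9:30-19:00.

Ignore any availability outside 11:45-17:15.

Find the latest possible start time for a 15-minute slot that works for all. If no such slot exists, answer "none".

17:00

Dilnoza free within 09:30–19:00: 10:15–10:45, 12:15–14:00, 15:45–18:15.
Quinn ∩ Ines: 13:15–13:45, 17:00–17:15.
Quinn ∩ Ines ∩ Dilnoza: 13:15–13:45, 17:00–17:15.
Restricted to 11:45–17:15: 13:15–13:45, 17:00–17:15.
Windows ≥ 15 min: 13:15–13:45, 17:00–17:15.
Latest start in the last window 17:00–17:15 is 17:15 − 15 min = 17:00.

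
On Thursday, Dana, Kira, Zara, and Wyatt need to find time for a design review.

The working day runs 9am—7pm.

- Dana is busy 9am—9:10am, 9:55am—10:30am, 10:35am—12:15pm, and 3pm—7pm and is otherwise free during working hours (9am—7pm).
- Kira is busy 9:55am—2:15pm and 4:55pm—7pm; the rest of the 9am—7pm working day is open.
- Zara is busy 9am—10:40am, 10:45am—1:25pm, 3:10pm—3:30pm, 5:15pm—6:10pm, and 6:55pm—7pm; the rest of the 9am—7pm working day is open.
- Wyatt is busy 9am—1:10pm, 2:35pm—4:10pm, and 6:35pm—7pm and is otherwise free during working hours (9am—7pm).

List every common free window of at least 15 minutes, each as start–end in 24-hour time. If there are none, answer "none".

14:15–14:35

Dana free within 09:00–19:00: 09:10–09:55, 10:30–10:35, 12:15–15:00.
Kira free within 09:00–19:00: 09:00–09:55, 14:15–16:55.
Zara free within 09:00–19:00: 10:40–10:45, 13:25–15:10, 15:30–17:15, 18:10–18:55.
Wyatt free within 09:00–19:00: 13:10–14:35, 16:10–18:35.
Dana ∩ Kira: 09:10–09:55, 14:15–15:00.
Dana ∩ Kira ∩ Zara: 14:15–15:00.
Dana ∩ Kira ∩ Zara ∩ Wyatt: 14:15–14:35.
Windows ≥ 15 min: 14:15–14:35.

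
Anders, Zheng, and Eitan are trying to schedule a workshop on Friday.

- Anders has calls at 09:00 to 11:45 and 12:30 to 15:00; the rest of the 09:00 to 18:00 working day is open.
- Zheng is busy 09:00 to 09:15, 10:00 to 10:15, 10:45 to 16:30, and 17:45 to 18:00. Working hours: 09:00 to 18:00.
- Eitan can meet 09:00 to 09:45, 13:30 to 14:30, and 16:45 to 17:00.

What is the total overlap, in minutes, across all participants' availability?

Anders free within 09:00–18:00: 11:45–12:30, 15:00–18:00.
Zheng free within 09:00–18:00: 09:15–10:00, 10:15–10:45, 16:30–17:45.
Anders ∩ Zheng: 16:30–17:45.
Anders ∩ Zheng ∩ Eitan: 16:45–17:00.
Total common minutes: 15.

15 minutes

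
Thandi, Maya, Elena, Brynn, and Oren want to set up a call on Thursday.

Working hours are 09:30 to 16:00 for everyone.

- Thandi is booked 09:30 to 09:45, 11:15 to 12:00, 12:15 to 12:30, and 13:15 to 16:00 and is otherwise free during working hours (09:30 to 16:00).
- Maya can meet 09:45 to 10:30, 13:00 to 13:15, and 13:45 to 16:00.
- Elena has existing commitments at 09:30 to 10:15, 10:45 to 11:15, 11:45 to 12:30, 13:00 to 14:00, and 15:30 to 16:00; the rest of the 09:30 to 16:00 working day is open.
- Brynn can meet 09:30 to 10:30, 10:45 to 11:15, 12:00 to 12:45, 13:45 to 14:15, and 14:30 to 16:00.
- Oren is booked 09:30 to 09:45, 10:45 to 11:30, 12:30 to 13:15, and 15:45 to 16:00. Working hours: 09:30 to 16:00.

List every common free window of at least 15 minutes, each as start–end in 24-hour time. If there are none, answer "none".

10:15–10:30

Thandi free within 09:30–16:00: 09:45–11:15, 12:00–12:15, 12:30–13:15.
Elena free within 09:30–16:00: 10:15–10:45, 11:15–11:45, 12:30–13:00, 14:00–15:30.
Oren free within 09:30–16:00: 09:45–10:45, 11:30–12:30, 13:15–15:45.
Thandi ∩ Maya: 09:45–10:30, 13:00–13:15.
Thandi ∩ Maya ∩ Elena: 10:15–10:30.
Thandi ∩ Maya ∩ Elena ∩ Brynn: 10:15–10:30.
Thandi ∩ Maya ∩ Elena ∩ Brynn ∩ Oren: 10:15–10:30.
Windows ≥ 15 min: 10:15–10:30.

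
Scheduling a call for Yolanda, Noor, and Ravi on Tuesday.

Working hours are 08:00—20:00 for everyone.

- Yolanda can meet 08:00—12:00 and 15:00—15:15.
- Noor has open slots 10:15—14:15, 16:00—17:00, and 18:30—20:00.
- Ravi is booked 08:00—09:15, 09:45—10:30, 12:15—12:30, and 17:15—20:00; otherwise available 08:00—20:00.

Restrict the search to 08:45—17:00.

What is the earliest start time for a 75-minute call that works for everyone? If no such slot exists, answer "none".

10:30

Ravi free within 08:00–20:00: 09:15–09:45, 10:30–12:15, 12:30–17:15.
Yolanda ∩ Noor: 10:15–12:00.
Yolanda ∩ Noor ∩ Ravi: 10:30–12:00.
Restricted to 08:45–17:00: 10:30–12:00.
Windows ≥ 75 min: 10:30–12:00.
Earliest such window starts at 10:30.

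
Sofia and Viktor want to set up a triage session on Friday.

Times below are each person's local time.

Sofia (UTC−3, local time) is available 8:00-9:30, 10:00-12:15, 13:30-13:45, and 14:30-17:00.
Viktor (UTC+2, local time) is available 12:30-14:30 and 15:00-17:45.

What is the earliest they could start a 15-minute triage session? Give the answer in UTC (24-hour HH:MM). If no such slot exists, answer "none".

Sofia → UTC: 11:00–12:30, 13:00–15:15, 16:30–16:45, 17:30–20:00.
Viktor → UTC: 10:30–12:30, 13:00–15:45.
Sofia ∩ Viktor: 11:00–12:30, 13:00–15:15.
Windows ≥ 15 min: 11:00–12:30, 13:00–15:15.
Earliest such window starts at 11:00.

11:00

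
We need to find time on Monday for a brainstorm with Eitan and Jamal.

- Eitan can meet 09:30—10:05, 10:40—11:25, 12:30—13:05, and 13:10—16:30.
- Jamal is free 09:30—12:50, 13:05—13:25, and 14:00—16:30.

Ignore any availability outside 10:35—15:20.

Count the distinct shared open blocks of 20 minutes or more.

3

Eitan ∩ Jamal: 09:30–10:05, 10:40–11:25, 12:30–12:50, 13:10–13:25, 14:00–16:30.
Restricted to 10:35–15:20: 10:40–11:25, 12:30–12:50, 13:10–13:25, 14:00–15:20.
Windows ≥ 20 min: 10:40–11:25, 12:30–12:50, 14:00–15:20.
That's 3 windows.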